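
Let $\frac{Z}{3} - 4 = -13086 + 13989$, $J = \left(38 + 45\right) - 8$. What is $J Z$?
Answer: $204075$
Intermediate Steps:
$J = 75$ ($J = 83 - 8 = 75$)
$Z = 2721$ ($Z = 12 + 3 \left(-13086 + 13989\right) = 12 + 3 \cdot 903 = 12 + 2709 = 2721$)
$J Z = 75 \cdot 2721 = 204075$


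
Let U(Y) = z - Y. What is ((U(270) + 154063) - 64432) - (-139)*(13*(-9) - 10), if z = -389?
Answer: 71319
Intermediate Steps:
U(Y) = -389 - Y
((U(270) + 154063) - 64432) - (-139)*(13*(-9) - 10) = (((-389 - 1*270) + 154063) - 64432) - (-139)*(13*(-9) - 10) = (((-389 - 270) + 154063) - 64432) - (-139)*(-117 - 10) = ((-659 + 154063) - 64432) - (-139)*(-127) = (153404 - 64432) - 1*17653 = 88972 - 17653 = 71319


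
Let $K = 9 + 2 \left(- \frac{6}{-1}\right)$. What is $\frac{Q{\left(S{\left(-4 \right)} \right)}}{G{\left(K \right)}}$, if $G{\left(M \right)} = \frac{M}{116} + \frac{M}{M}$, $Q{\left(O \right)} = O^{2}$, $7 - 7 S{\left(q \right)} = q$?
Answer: $\frac{14036}{6713} \approx 2.0909$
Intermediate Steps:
$S{\left(q \right)} = 1 - \frac{q}{7}$
$K = 21$ ($K = 9 + 2 \left(\left(-6\right) \left(-1\right)\right) = 9 + 2 \cdot 6 = 9 + 12 = 21$)
$G{\left(M \right)} = 1 + \frac{M}{116}$ ($G{\left(M \right)} = M \frac{1}{116} + 1 = \frac{M}{116} + 1 = 1 + \frac{M}{116}$)
$\frac{Q{\left(S{\left(-4 \right)} \right)}}{G{\left(K \right)}} = \frac{\left(1 - - \frac{4}{7}\right)^{2}}{1 + \frac{1}{116} \cdot 21} = \frac{\left(1 + \frac{4}{7}\right)^{2}}{1 + \frac{21}{116}} = \frac{\left(\frac{11}{7}\right)^{2}}{\frac{137}{116}} = \frac{121}{49} \cdot \frac{116}{137} = \frac{14036}{6713}$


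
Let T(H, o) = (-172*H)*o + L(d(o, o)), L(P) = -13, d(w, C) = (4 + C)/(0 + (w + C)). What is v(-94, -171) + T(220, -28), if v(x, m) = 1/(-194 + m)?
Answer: 386720054/365 ≈ 1.0595e+6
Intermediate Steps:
d(w, C) = (4 + C)/(C + w) (d(w, C) = (4 + C)/(0 + (C + w)) = (4 + C)/(C + w))
T(H, o) = -13 - 172*H*o (T(H, o) = (-172*H)*o - 13 = -172*H*o - 13 = -13 - 172*H*o)
v(-94, -171) + T(220, -28) = 1/(-194 - 171) + (-13 - 172*220*(-28)) = 1/(-365) + (-13 + 1059520) = -1/365 + 1059507 = 386720054/365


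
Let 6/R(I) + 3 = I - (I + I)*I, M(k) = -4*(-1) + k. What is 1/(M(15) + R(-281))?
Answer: 79103/1502954 ≈ 0.052632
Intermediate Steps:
M(k) = 4 + k
R(I) = 6/(-3 + I - 2*I²) (R(I) = 6/(-3 + (I - (I + I)*I)) = 6/(-3 + (I - 2*I*I)) = 6/(-3 + (I - 2*I²)) = 6/(-3 + I - 2*I²))
1/(M(15) + R(-281)) = 1/((4 + 15) - 6/(3 - 1*(-281) + 2*(-281)²)) = 1/(19 - 6/(3 + 281 + 2*78961)) = 1/(19 - 6/(3 + 281 + 157922)) = 1/(19 - 6/158206) = 1/(19 - 6*1/158206) = 1/(19 - 3/79103) = 1/(1502954/79103) = 79103/1502954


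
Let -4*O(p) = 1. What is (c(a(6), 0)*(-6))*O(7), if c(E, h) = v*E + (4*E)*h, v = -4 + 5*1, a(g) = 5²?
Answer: 75/2 ≈ 37.500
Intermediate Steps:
a(g) = 25
O(p) = -¼ (O(p) = -¼*1 = -¼)
v = 1 (v = -4 + 5 = 1)
c(E, h) = E + 4*E*h (c(E, h) = 1*E + (4*E)*h = E + 4*E*h)
(c(a(6), 0)*(-6))*O(7) = ((25*(1 + 4*0))*(-6))*(-¼) = ((25*(1 + 0))*(-6))*(-¼) = ((25*1)*(-6))*(-¼) = (25*(-6))*(-¼) = -150*(-¼) = 75/2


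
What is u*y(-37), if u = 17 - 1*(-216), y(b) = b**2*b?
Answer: -11802149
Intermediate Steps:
y(b) = b**3
u = 233 (u = 17 + 216 = 233)
u*y(-37) = 233*(-37)**3 = 233*(-50653) = -11802149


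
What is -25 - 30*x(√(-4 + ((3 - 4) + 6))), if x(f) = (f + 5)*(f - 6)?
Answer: 875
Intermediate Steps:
x(f) = (-6 + f)*(5 + f) (x(f) = (5 + f)*(-6 + f) = (-6 + f)*(5 + f))
-25 - 30*x(√(-4 + ((3 - 4) + 6))) = -25 - 30*(-30 + (√(-4 + ((3 - 4) + 6)))² - √(-4 + ((3 - 4) + 6))) = -25 - 30*(-30 + (√(-4 + (-1 + 6)))² - √(-4 + (-1 + 6))) = -25 - 30*(-30 + (√(-4 + 5))² - √(-4 + 5)) = -25 - 30*(-30 + (√1)² - √1) = -25 - 30*(-30 + 1² - 1*1) = -25 - 30*(-30 + 1 - 1) = -25 - 30*(-30) = -25 + 900 = 875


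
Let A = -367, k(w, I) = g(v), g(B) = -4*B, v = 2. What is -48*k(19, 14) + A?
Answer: 17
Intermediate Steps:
k(w, I) = -8 (k(w, I) = -4*2 = -8)
-48*k(19, 14) + A = -48*(-8) - 367 = 384 - 367 = 17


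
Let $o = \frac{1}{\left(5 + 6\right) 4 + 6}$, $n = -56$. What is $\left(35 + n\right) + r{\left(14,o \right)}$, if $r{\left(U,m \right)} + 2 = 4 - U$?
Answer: $-33$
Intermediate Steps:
$o = \frac{1}{50}$ ($o = \frac{1}{11 \cdot 4 + 6} = \frac{1}{44 + 6} = \frac{1}{50} \approx 0.02$)
$r{\left(U,m \right)} = 2 - U$ ($r{\left(U,m \right)} = -2 - \left(-4 + U\right) = 2 - U$)
$\left(35 + n\right) + r{\left(14,o \right)} = \left(35 - 56\right) + \left(2 - 14\right) = -21 + \left(2 - 14\right) = -21 - 12 = -33$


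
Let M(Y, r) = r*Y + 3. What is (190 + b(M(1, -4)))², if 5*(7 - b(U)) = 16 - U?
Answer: 937024/25 ≈ 37481.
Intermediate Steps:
M(Y, r) = 3 + Y*r (M(Y, r) = Y*r + 3 = 3 + Y*r)
b(U) = 19/5 + U/5 (b(U) = 7 - (16 - U)/5 = 7 + (-16/5 + U/5) = 19/5 + U/5)
(190 + b(M(1, -4)))² = (190 + (19/5 + (3 + 1*(-4))/5))² = (190 + (19/5 + (3 - 4)/5))² = (190 + (19/5 + (⅕)*(-1)))² = (190 + (19/5 - ⅕))² = (190 + 18/5)² = (968/5)² = 937024/25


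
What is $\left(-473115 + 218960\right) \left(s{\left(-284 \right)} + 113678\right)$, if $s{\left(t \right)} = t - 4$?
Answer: $-28818635450$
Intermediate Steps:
$s{\left(t \right)} = -4 + t$ ($s{\left(t \right)} = t - 4 = -4 + t$)
$\left(-473115 + 218960\right) \left(s{\left(-284 \right)} + 113678\right) = \left(-473115 + 218960\right) \left(\left(-4 - 284\right) + 113678\right) = - 254155 \left(-288 + 113678\right) = \left(-254155\right) 113390 = -28818635450$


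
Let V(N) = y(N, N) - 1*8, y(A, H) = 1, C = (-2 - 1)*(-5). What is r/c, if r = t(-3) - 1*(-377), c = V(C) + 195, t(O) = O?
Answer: 187/94 ≈ 1.9894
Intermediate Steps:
C = 15 (C = -3*(-5) = 15)
V(N) = -7 (V(N) = 1 - 1*8 = 1 - 8 = -7)
c = 188 (c = -7 + 195 = 188)
r = 374 (r = -3 - 1*(-377) = -3 + 377 = 374)
r/c = 374/188 = 374*(1/188) = 187/94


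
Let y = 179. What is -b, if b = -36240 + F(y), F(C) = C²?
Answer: 4199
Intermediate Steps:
b = -4199 (b = -36240 + 179² = -36240 + 32041 = -4199)
-b = -1*(-4199) = 4199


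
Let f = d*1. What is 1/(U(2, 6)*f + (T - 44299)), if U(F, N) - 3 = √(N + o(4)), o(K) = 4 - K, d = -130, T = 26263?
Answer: -3071/56569346 + 65*√6/169708038 ≈ -5.3349e-5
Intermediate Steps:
f = -130 (f = -130*1 = -130)
U(F, N) = 3 + √N (U(F, N) = 3 + √(N + (4 - 1*4)) = 3 + √(N + (4 - 4)) = 3 + √(N + 0) = 3 + √N)
1/(U(2, 6)*f + (T - 44299)) = 1/((3 + √6)*(-130) + (26263 - 44299)) = 1/((-390 - 130*√6) - 18036) = 1/(-18426 - 130*√6)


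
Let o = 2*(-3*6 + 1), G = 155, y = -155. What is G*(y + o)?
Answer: -29295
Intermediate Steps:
o = -34 (o = 2*(-18 + 1) = 2*(-17) = -34)
G*(y + o) = 155*(-155 - 34) = 155*(-189) = -29295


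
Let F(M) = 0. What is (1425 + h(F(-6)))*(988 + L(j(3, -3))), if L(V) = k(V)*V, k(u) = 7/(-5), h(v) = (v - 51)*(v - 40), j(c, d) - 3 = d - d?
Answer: 3408867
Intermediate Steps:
j(c, d) = 3 (j(c, d) = 3 + (d - d) = 3 + 0 = 3)
h(v) = (-51 + v)*(-40 + v)
k(u) = -7/5 (k(u) = 7*(-1/5) = -7/5)
L(V) = -7*V/5
(1425 + h(F(-6)))*(988 + L(j(3, -3))) = (1425 + (2040 + 0**2 - 91*0))*(988 - 7/5*3) = (1425 + (2040 + 0 + 0))*(988 - 21/5) = (1425 + 2040)*(4919/5) = 3465*(4919/5) = 3408867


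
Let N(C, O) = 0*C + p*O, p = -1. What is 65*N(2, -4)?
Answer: 260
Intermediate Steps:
N(C, O) = -O (N(C, O) = 0*C - O = 0 - O = -O)
65*N(2, -4) = 65*(-1*(-4)) = 65*4 = 260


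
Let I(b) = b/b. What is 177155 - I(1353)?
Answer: 177154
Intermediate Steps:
I(b) = 1
177155 - I(1353) = 177155 - 1*1 = 177155 - 1 = 177154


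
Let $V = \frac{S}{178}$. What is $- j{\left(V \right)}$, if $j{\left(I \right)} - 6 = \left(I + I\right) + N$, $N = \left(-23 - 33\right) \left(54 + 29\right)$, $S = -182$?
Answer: $\frac{413320}{89} \approx 4644.0$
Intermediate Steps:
$V = - \frac{91}{89}$ ($V = - \frac{182}{178} = \left(-182\right) \frac{1}{178} = - \frac{91}{89} \approx -1.0225$)
$N = -4648$ ($N = \left(-56\right) 83 = -4648$)
$j{\left(I \right)} = -4642 + 2 I$ ($j{\left(I \right)} = 6 + \left(\left(I + I\right) - 4648\right) = 6 + \left(2 I - 4648\right) = 6 + \left(-4648 + 2 I\right) = -4642 + 2 I$)
$- j{\left(V \right)} = - (-4642 + 2 \left(- \frac{91}{89}\right)) = - (-4642 - \frac{182}{89}) = \left(-1\right) \left(- \frac{413320}{89}\right) = \frac{413320}{89}$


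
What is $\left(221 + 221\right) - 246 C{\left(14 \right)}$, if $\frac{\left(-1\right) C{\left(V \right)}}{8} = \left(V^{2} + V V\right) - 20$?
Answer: $732538$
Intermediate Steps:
$C{\left(V \right)} = 160 - 16 V^{2}$ ($C{\left(V \right)} = - 8 \left(\left(V^{2} + V V\right) - 20\right) = - 8 \left(\left(V^{2} + V^{2}\right) - 20\right) = - 8 \left(2 V^{2} - 20\right) = - 8 \left(-20 + 2 V^{2}\right) = 160 - 16 V^{2}$)
$\left(221 + 221\right) - 246 C{\left(14 \right)} = \left(221 + 221\right) - 246 \left(160 - 16 \cdot 14^{2}\right) = 442 - 246 \left(160 - 3136\right) = 442 - -732096 = 442 + 732096 = 732538$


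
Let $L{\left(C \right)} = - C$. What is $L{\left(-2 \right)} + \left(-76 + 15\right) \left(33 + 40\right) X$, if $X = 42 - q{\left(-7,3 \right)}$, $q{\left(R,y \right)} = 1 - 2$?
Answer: $-191477$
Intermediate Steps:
$q{\left(R,y \right)} = -1$ ($q{\left(R,y \right)} = 1 - 2 = -1$)
$X = 43$ ($X = 42 - -1 = 42 + 1 = 43$)
$L{\left(-2 \right)} + \left(-76 + 15\right) \left(33 + 40\right) X = \left(-1\right) \left(-2\right) + \left(-76 + 15\right) \left(33 + 40\right) 43 = 2 + \left(-61\right) 73 \cdot 43 = 2 - 191479 = -191477$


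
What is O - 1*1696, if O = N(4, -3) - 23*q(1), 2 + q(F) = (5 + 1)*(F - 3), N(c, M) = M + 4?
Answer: -1373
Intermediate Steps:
N(c, M) = 4 + M
q(F) = -20 + 6*F (q(F) = -2 + (5 + 1)*(F - 3) = -2 + 6*(-3 + F) = -2 + (-18 + 6*F) = -20 + 6*F)
O = 323 (O = (4 - 3) - 23*(-20 + 6*1) = 1 - 23*(-20 + 6) = 1 - 23*(-14) = 1 + 322 = 323)
O - 1*1696 = 323 - 1*1696 = 323 - 1696 = -1373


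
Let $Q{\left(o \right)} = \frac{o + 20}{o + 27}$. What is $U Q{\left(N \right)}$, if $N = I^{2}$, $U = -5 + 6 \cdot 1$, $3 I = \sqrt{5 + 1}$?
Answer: $\frac{62}{83} \approx 0.74699$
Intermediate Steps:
$I = \frac{\sqrt{6}}{3}$ ($I = \frac{\sqrt{5 + 1}}{3} = \frac{\sqrt{6}}{3} \approx 0.8165$)
$U = 1$ ($U = -5 + 6 = 1$)
$N = \frac{2}{3}$ ($N = \left(\frac{\sqrt{6}}{3}\right)^{2} = \frac{2}{3} \approx 0.66667$)
$Q{\left(o \right)} = \frac{20 + o}{27 + o}$
$U Q{\left(N \right)} = 1 \frac{20 + \frac{2}{3}}{27 + \frac{2}{3}} = 1 \frac{1}{\frac{83}{3}} \cdot \frac{62}{3} = 1 \cdot \frac{3}{83} \cdot \frac{62}{3} = 1 \cdot \frac{62}{83} = \frac{62}{83}$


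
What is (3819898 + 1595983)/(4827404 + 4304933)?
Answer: 5415881/9132337 ≈ 0.59304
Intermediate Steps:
(3819898 + 1595983)/(4827404 + 4304933) = 5415881/9132337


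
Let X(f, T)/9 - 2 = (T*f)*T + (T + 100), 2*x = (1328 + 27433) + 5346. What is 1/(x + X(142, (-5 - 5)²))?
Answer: 2/25597743 ≈ 7.8132e-8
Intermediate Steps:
x = 34107/2 (x = ((1328 + 27433) + 5346)/2 = (28761 + 5346)/2 = (½)*34107 = 34107/2 ≈ 17054.)
X(f, T) = 918 + 9*T + 9*f*T² (X(f, T) = 18 + 9*((T*f)*T + (T + 100)) = 18 + 9*(f*T² + (100 + T)) = 18 + 9*(100 + T + f*T²) = 18 + (900 + 9*T + 9*f*T²) = 918 + 9*T + 9*f*T²)
1/(x + X(142, (-5 - 5)²)) = 1/(34107/2 + (918 + 9*(-5 - 5)² + 9*142*((-5 - 5)²)²)) = 1/(34107/2 + (918 + 9*(-10)² + 9*142*((-10)²)²)) = 1/(34107/2 + (918 + 9*100 + 9*142*100²)) = 1/(34107/2 + (918 + 900 + 9*142*10000)) = 1/(34107/2 + (918 + 900 + 12780000)) = 1/(34107/2 + 12781818) = 1/(25597743/2) = 2/25597743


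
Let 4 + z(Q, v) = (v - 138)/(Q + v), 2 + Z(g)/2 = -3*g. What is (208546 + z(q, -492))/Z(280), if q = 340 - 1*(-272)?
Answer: -834147/6736 ≈ -123.83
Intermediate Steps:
Z(g) = -4 - 6*g (Z(g) = -4 + 2*(-3*g) = -4 - 6*g)
q = 612 (q = 340 + 272 = 612)
z(Q, v) = -4 + (-138 + v)/(Q + v) (z(Q, v) = -4 + (v - 138)/(Q + v) = -4 + (-138 + v)/(Q + v))
(208546 + z(q, -492))/Z(280) = (208546 + (-138 - 4*612 - 3*(-492))/(612 - 492))/(-4 - 6*280) = (208546 + (-138 - 2448 + 1476)/120)/(-4 - 1680) = (208546 + (1/120)*(-1110))/(-1684) = (208546 - 37/4)*(-1/1684) = (834147/4)*(-1/1684) = -834147/6736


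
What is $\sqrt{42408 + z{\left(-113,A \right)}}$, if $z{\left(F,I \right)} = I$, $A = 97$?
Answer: $\sqrt{42505} \approx 206.17$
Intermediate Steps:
$\sqrt{42408 + z{\left(-113,A \right)}} = \sqrt{42408 + 97} = \sqrt{42505}$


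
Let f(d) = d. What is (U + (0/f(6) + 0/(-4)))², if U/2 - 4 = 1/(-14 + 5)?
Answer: 4900/81 ≈ 60.494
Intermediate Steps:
U = 70/9 (U = 8 + 2/(-14 + 5) = 8 + 2/(-9) = 8 + 2*(-⅑) = 8 - 2/9 = 70/9 ≈ 7.7778)
(U + (0/f(6) + 0/(-4)))² = (70/9 + (0/6 + 0/(-4)))² = (70/9 + (0*(⅙) + 0*(-¼)))² = (70/9 + (0 + 0))² = (70/9 + 0)² = (70/9)² = 4900/81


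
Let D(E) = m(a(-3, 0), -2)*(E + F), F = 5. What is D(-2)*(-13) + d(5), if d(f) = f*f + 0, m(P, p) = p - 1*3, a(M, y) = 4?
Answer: 220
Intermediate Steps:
m(P, p) = -3 + p (m(P, p) = p - 3 = -3 + p)
D(E) = -25 - 5*E (D(E) = (-3 - 2)*(E + 5) = -5*(5 + E) = -25 - 5*E)
d(f) = f² (d(f) = f² + 0 = f²)
D(-2)*(-13) + d(5) = (-25 - 5*(-2))*(-13) + 5² = (-25 + 10)*(-13) + 25 = -15*(-13) + 25 = 195 + 25 = 220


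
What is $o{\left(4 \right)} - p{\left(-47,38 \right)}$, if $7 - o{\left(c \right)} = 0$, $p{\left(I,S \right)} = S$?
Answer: $-31$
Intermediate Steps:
$o{\left(c \right)} = 7$ ($o{\left(c \right)} = 7 - 0 = 7 + 0 = 7$)
$o{\left(4 \right)} - p{\left(-47,38 \right)} = 7 - 38 = -31$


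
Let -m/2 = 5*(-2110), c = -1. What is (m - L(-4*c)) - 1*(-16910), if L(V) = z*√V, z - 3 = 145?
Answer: 37714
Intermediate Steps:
z = 148 (z = 3 + 145 = 148)
m = 21100 (m = -10*(-2110) = -2*(-10550) = 21100)
L(V) = 148*√V
(m - L(-4*c)) - 1*(-16910) = (21100 - 148*√(-4*(-1))) - 1*(-16910) = (21100 - 148*√4) + 16910 = (21100 - 148*2) + 16910 = (21100 - 1*296) + 16910 = (21100 - 296) + 16910 = 20804 + 16910 = 37714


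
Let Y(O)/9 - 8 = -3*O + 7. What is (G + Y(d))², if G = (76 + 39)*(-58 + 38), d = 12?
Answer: 6195121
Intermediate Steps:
G = -2300 (G = 115*(-20) = -2300)
Y(O) = 135 - 27*O (Y(O) = 72 + 9*(-3*O + 7) = 72 + 9*(7 - 3*O) = 72 + (63 - 27*O) = 135 - 27*O)
(G + Y(d))² = (-2300 + (135 - 27*12))² = (-2300 + (135 - 324))² = (-2300 - 189)² = (-2489)² = 6195121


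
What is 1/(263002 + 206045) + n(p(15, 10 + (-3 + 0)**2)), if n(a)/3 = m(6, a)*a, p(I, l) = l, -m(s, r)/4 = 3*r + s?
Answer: -6737391107/469047 ≈ -14364.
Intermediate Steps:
m(s, r) = -12*r - 4*s (m(s, r) = -4*(3*r + s) = -4*(s + 3*r) = -12*r - 4*s)
n(a) = 3*a*(-24 - 12*a) (n(a) = 3*((-12*a - 4*6)*a) = 3*((-12*a - 24)*a) = 3*((-24 - 12*a)*a) = 3*(a*(-24 - 12*a)) = 3*a*(-24 - 12*a))
1/(263002 + 206045) + n(p(15, 10 + (-3 + 0)**2)) = 1/(263002 + 206045) - 36*(10 + (-3 + 0)**2)*(2 + (10 + (-3 + 0)**2)) = 1/469047 - 36*(10 + (-3)**2)*(2 + (10 + (-3)**2)) = 1/469047 - 36*(10 + 9)*(2 + (10 + 9)) = 1/469047 - 36*19*(2 + 19) = 1/469047 - 36*19*21 = 1/469047 - 14364 = -6737391107/469047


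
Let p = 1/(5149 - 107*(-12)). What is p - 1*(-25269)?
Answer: 162555478/6433 ≈ 25269.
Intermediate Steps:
p = 1/6433 (p = 1/(5149 + 1284) = 1/6433 ≈ 0.00015545)
p - 1*(-25269) = 1/6433 - 1*(-25269) = 1/6433 + 25269 = 162555478/6433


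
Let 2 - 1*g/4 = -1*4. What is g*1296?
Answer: 31104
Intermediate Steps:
g = 24 (g = 8 - (-4)*4 = 8 - 4*(-4) = 8 + 16 = 24)
g*1296 = 24*1296 = 31104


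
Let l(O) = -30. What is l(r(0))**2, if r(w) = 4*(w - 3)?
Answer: 900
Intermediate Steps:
r(w) = -12 + 4*w (r(w) = 4*(-3 + w) = -12 + 4*w)
l(r(0))**2 = (-30)**2 = 900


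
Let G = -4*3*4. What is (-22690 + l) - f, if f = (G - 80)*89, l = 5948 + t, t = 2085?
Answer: -3265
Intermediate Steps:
G = -48 (G = -12*4 = -48)
l = 8033 (l = 5948 + 2085 = 8033)
f = -11392 (f = (-48 - 80)*89 = -128*89 = -11392)
(-22690 + l) - f = (-22690 + 8033) - 1*(-11392) = -14657 + 11392 = -3265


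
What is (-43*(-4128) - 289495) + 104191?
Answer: -7800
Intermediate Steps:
(-43*(-4128) - 289495) + 104191 = (177504 - 289495) + 104191 = -111991 + 104191 = -7800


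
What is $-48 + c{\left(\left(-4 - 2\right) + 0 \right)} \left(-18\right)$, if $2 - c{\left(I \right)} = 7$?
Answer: $42$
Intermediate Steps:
$c{\left(I \right)} = -5$ ($c{\left(I \right)} = 2 - 7 = -5$)
$-48 + c{\left(\left(-4 - 2\right) + 0 \right)} \left(-18\right) = -48 - -90 = -48 + 90 = 42$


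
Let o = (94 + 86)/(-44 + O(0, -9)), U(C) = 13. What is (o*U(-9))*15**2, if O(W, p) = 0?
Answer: -131625/11 ≈ -11966.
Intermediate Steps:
o = -45/11 (o = (94 + 86)/(-44 + 0) = 180/(-44) = 180*(-1/44) = -45/11 ≈ -4.0909)
(o*U(-9))*15**2 = -45/11*13*15**2 = -585/11*225 = -131625/11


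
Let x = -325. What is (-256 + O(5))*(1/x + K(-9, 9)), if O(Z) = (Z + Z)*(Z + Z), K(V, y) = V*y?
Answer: 315912/25 ≈ 12636.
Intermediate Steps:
O(Z) = 4*Z² (O(Z) = (2*Z)*(2*Z) = 4*Z²)
(-256 + O(5))*(1/x + K(-9, 9)) = (-256 + 4*5²)*(1/(-325) - 9*9) = (-256 + 4*25)*(-1/325 - 81) = (-256 + 100)*(-26326/325) = -156*(-26326/325) = 315912/25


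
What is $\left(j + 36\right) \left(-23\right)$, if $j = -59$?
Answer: $529$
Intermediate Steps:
$\left(j + 36\right) \left(-23\right) = \left(-59 + 36\right) \left(-23\right) = \left(-23\right) \left(-23\right) = 529$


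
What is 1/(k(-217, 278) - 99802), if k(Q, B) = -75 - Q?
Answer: -1/99660 ≈ -1.0034e-5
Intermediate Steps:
1/(k(-217, 278) - 99802) = 1/((-75 - 1*(-217)) - 99802) = 1/((-75 + 217) - 99802) = 1/(142 - 99802) = 1/(-99660) = -1/99660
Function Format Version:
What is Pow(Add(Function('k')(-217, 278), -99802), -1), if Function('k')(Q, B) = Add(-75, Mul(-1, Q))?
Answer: Rational(-1, 99660) ≈ -1.0034e-5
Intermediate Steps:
Pow(Add(Function('k')(-217, 278), -99802), -1) = Pow(Add(Add(-75, Mul(-1, -217)), -99802), -1) = Pow(Add(Add(-75, 217), -99802), -1) = Pow(Add(142, -99802), -1) = Pow(-99660, -1) = Rational(-1, 99660)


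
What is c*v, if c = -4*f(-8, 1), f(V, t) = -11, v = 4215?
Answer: 185460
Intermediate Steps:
c = 44 (c = -4*(-11) = 44)
c*v = 44*4215 = 185460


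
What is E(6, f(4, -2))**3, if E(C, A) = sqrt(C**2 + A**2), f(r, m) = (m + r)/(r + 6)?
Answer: 901*sqrt(901)/125 ≈ 216.36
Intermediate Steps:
f(r, m) = (m + r)/(6 + r)
E(C, A) = sqrt(A**2 + C**2)
E(6, f(4, -2))**3 = (sqrt(((-2 + 4)/(6 + 4))**2 + 6**2))**3 = (sqrt((2/10)**2 + 36))**3 = (sqrt(((1/10)*2)**2 + 36))**3 = (sqrt((1/5)**2 + 36))**3 = (sqrt(1/25 + 36))**3 = (sqrt(901/25))**3 = (sqrt(901)/5)**3 = 901*sqrt(901)/125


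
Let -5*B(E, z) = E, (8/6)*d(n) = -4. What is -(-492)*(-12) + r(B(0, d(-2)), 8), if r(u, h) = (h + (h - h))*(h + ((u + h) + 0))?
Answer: -5776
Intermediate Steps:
d(n) = -3 (d(n) = (¾)*(-4) = -3)
B(E, z) = -E/5
r(u, h) = h*(u + 2*h) (r(u, h) = (h + 0)*(h + ((h + u) + 0)) = h*(h + (h + u)) = h*(u + 2*h))
-(-492)*(-12) + r(B(0, d(-2)), 8) = -(-492)*(-12) + 8*(-⅕*0 + 2*8) = -164*36 + 8*(0 + 16) = -5904 + 8*16 = -5904 + 128 = -5776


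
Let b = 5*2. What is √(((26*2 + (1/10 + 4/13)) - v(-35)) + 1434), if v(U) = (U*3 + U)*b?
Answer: √48780290/130 ≈ 53.725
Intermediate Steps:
b = 10
v(U) = 40*U (v(U) = (U*3 + U)*10 = (3*U + U)*10 = (4*U)*10 = 40*U)
√(((26*2 + (1/10 + 4/13)) - v(-35)) + 1434) = √(((26*2 + (1/10 + 4/13)) - 40*(-35)) + 1434) = √(((52 + (1*(⅒) + 4*(1/13))) - 1*(-1400)) + 1434) = √(((52 + (⅒ + 4/13)) + 1400) + 1434) = √(((52 + 53/130) + 1400) + 1434) = √((6813/130 + 1400) + 1434) = √(188813/130 + 1434) = √(375233/130) = √48780290/130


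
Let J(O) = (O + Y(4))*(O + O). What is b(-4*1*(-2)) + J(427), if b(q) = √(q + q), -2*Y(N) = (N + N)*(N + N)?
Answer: 337334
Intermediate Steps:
Y(N) = -2*N² (Y(N) = -(N + N)*(N + N)/2 = -2*N*2*N/2 = -2*N²)
J(O) = 2*O*(-32 + O) (J(O) = (O - 2*4²)*(O + O) = (O - 2*16)*(2*O) = (O - 32)*(2*O) = (-32 + O)*(2*O) = 2*O*(-32 + O))
b(q) = √2*√q (b(q) = √(2*q) = √2*√q)
b(-4*1*(-2)) + J(427) = √2*√(-4*1*(-2)) + 2*427*(-32 + 427) = √2*√(-4*(-2)) + 2*427*395 = √2*√8 + 337330 = √2*(2*√2) + 337330 = 4 + 337330 = 337334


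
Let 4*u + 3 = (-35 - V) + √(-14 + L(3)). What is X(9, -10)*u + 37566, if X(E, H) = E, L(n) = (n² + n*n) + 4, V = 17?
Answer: 149769/4 + 9*√2/2 ≈ 37449.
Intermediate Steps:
L(n) = 4 + 2*n² (L(n) = (n² + n²) + 4 = 2*n² + 4 = 4 + 2*n²)
u = -55/4 + √2/2 (u = -¾ + ((-35 - 1*17) + √(-14 + (4 + 2*3²)))/4 = -¾ + ((-35 - 17) + √(-14 + (4 + 2*9)))/4 = -¾ + (-52 + √(-14 + (4 + 18)))/4 = -¾ + (-52 + √(-14 + 22))/4 = -¾ + (-52 + √8)/4 = -¾ + (-52 + 2*√2)/4 = -¾ + (-13 + √2/2) = -55/4 + √2/2 ≈ -13.043)
X(9, -10)*u + 37566 = 9*(-55/4 + √2/2) + 37566 = (-495/4 + 9*√2/2) + 37566 = 149769/4 + 9*√2/2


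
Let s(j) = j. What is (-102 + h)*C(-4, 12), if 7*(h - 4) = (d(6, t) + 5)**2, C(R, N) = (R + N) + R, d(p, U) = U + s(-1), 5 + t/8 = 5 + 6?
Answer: 8072/7 ≈ 1153.1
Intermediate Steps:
t = 48 (t = -40 + 8*(5 + 6) = -40 + 8*11 = -40 + 88 = 48)
d(p, U) = -1 + U (d(p, U) = U - 1 = -1 + U)
C(R, N) = N + 2*R (C(R, N) = (N + R) + R = N + 2*R)
h = 2732/7 (h = 4 + ((-1 + 48) + 5)**2/7 = 4 + (47 + 5)**2/7 = 4 + (1/7)*52**2 = 4 + (1/7)*2704 = 4 + 2704/7 = 2732/7 ≈ 390.29)
(-102 + h)*C(-4, 12) = (-102 + 2732/7)*(12 + 2*(-4)) = 2018*(12 - 8)/7 = (2018/7)*4 = 8072/7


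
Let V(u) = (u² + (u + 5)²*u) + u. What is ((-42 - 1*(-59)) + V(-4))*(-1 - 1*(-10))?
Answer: 225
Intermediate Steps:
V(u) = u + u² + u*(5 + u)² (V(u) = (u² + (5 + u)²*u) + u = (u² + u*(5 + u)²) + u = u + u² + u*(5 + u)²)
((-42 - 1*(-59)) + V(-4))*(-1 - 1*(-10)) = ((-42 - 1*(-59)) - 4*(1 - 4 + (5 - 4)²))*(-1 - 1*(-10)) = ((-42 + 59) - 4*(1 - 4 + 1²))*(-1 + 10) = (17 - 4*(1 - 4 + 1))*9 = (17 - 4*(-2))*9 = (17 + 8)*9 = 25*9 = 225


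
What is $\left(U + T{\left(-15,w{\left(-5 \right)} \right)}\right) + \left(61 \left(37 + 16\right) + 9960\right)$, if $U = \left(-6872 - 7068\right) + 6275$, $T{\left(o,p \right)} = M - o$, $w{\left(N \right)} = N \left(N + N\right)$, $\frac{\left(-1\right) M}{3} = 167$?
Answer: $5042$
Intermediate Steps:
$M = -501$ ($M = \left(-3\right) 167 = -501$)
$w{\left(N \right)} = 2 N^{2}$ ($w{\left(N \right)} = N 2 N = 2 N^{2}$)
$T{\left(o,p \right)} = -501 - o$
$U = -7665$ ($U = -13940 + 6275 = -7665$)
$\left(U + T{\left(-15,w{\left(-5 \right)} \right)}\right) + \left(61 \left(37 + 16\right) + 9960\right) = \left(-7665 - 486\right) + \left(61 \left(37 + 16\right) + 9960\right) = \left(-7665 + \left(-501 + 15\right)\right) + \left(61 \cdot 53 + 9960\right) = \left(-7665 - 486\right) + \left(3233 + 9960\right) = -8151 + 13193 = 5042$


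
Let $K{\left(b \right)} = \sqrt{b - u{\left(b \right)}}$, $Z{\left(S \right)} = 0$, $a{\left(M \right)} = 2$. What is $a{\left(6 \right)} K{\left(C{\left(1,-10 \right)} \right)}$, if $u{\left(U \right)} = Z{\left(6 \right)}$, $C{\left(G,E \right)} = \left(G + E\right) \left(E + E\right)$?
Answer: $12 \sqrt{5} \approx 26.833$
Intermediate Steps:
$C{\left(G,E \right)} = 2 E \left(E + G\right)$ ($C{\left(G,E \right)} = \left(E + G\right) 2 E = 2 E \left(E + G\right)$)
$u{\left(U \right)} = 0$
$K{\left(b \right)} = \sqrt{b}$ ($K{\left(b \right)} = \sqrt{b - 0} = \sqrt{b + 0} = \sqrt{b}$)
$a{\left(6 \right)} K{\left(C{\left(1,-10 \right)} \right)} = 2 \sqrt{2 \left(-10\right) \left(-10 + 1\right)} = 2 \sqrt{2 \left(-10\right) \left(-9\right)} = 2 \sqrt{180} = 2 \cdot 6 \sqrt{5} = 12 \sqrt{5}$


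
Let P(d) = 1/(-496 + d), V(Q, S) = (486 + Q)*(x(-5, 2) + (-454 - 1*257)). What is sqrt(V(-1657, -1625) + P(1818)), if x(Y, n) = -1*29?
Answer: sqrt(1514438094682)/1322 ≈ 930.88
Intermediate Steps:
x(Y, n) = -29
V(Q, S) = -359640 - 740*Q (V(Q, S) = (486 + Q)*(-29 + (-454 - 1*257)) = (486 + Q)*(-29 + (-454 - 257)) = (486 + Q)*(-29 - 711) = (486 + Q)*(-740) = -359640 - 740*Q)
sqrt(V(-1657, -1625) + P(1818)) = sqrt((-359640 - 740*(-1657)) + 1/(-496 + 1818)) = sqrt((-359640 + 1226180) + 1/1322) = sqrt(866540 + 1/1322) = sqrt(1145565881/1322) = sqrt(1514438094682)/1322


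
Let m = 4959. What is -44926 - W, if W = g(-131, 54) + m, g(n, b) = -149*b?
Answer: -41839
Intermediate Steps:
W = -3087 (W = -149*54 + 4959 = -8046 + 4959 = -3087)
-44926 - W = -44926 - 1*(-3087) = -44926 + 3087 = -41839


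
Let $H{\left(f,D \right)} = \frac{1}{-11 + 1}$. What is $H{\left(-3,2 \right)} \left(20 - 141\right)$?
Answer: $\frac{121}{10} \approx 12.1$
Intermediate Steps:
$H{\left(f,D \right)} = - \frac{1}{10}$ ($H{\left(f,D \right)} = \frac{1}{-10} = - \frac{1}{10}$)
$H{\left(-3,2 \right)} \left(20 - 141\right) = - \frac{20 - 141}{10} = \left(- \frac{1}{10}\right) \left(-121\right) = \frac{121}{10}$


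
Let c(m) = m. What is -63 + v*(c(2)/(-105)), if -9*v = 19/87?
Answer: -5179507/82215 ≈ -63.000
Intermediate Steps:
v = -19/783 (v = -19/(9*87) = -1/9*19/87 = -19/783 ≈ -0.024266)
-63 + v*(c(2)/(-105)) = -63 - 38/(783*(-105)) = -63 - 38*(-1)/(783*105) = -63 - 19/783*(-2/105) = -63 + 38/82215 = -5179507/82215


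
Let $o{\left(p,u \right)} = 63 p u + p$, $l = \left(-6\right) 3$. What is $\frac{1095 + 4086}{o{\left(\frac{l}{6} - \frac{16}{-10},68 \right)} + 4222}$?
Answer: $- \frac{5181}{1777} \approx -2.9156$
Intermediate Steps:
$l = -18$
$o{\left(p,u \right)} = p + 63 p u$ ($o{\left(p,u \right)} = 63 p u + p = p + 63 p u$)
$\frac{1095 + 4086}{o{\left(\frac{l}{6} - \frac{16}{-10},68 \right)} + 4222} = \frac{1095 + 4086}{\left(- \frac{18}{6} - \frac{16}{-10}\right) \left(1 + 63 \cdot 68\right) + 4222} = \frac{5181}{\left(\left(-18\right) \frac{1}{6} - - \frac{8}{5}\right) \left(1 + 4284\right) + 4222} = \frac{5181}{\left(-3 + \frac{8}{5}\right) 4285 + 4222} = \frac{5181}{\left(- \frac{7}{5}\right) 4285 + 4222} = \frac{5181}{-5999 + 4222} = \frac{5181}{-1777} = 5181 \left(- \frac{1}{1777}\right) = - \frac{5181}{1777}$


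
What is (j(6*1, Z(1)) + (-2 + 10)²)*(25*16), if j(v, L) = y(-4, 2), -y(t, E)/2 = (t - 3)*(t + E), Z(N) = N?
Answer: 14400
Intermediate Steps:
y(t, E) = -2*(-3 + t)*(E + t) (y(t, E) = -2*(t - 3)*(t + E) = -2*(-3 + t)*(E + t))
j(v, L) = -28 (j(v, L) = -2*(-4)² + 6*2 + 6*(-4) - 2*2*(-4) = -2*16 + 12 - 24 + 16 = -32 + 12 - 24 + 16 = -28)
(j(6*1, Z(1)) + (-2 + 10)²)*(25*16) = (-28 + (-2 + 10)²)*(25*16) = (-28 + 8²)*400 = (-28 + 64)*400 = 36*400 = 14400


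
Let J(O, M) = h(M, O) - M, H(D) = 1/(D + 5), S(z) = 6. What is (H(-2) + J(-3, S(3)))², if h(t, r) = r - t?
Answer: 1936/9 ≈ 215.11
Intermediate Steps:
H(D) = 1/(5 + D)
J(O, M) = O - 2*M (J(O, M) = (O - M) - M = O - 2*M)
(H(-2) + J(-3, S(3)))² = (1/(5 - 2) + (-3 - 2*6))² = (1/3 + (-3 - 12))² = (⅓ - 15)² = (-44/3)² = 1936/9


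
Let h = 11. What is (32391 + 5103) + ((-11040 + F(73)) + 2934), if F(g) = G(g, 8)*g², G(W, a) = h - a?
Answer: 45375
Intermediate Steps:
G(W, a) = 11 - a
F(g) = 3*g² (F(g) = (11 - 1*8)*g² = (11 - 8)*g² = 3*g²)
(32391 + 5103) + ((-11040 + F(73)) + 2934) = (32391 + 5103) + ((-11040 + 3*73²) + 2934) = 37494 + ((-11040 + 3*5329) + 2934) = 37494 + ((-11040 + 15987) + 2934) = 37494 + (4947 + 2934) = 37494 + 7881 = 45375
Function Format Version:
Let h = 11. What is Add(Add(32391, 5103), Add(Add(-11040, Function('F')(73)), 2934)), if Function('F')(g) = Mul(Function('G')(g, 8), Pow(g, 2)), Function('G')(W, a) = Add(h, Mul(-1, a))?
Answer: 45375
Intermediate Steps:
Function('G')(W, a) = Add(11, Mul(-1, a))
Function('F')(g) = Mul(3, Pow(g, 2)) (Function('F')(g) = Mul(Add(11, Mul(-1, 8)), Pow(g, 2)) = Mul(Add(11, -8), Pow(g, 2)) = Mul(3, Pow(g, 2)))
Add(Add(32391, 5103), Add(Add(-11040, Function('F')(73)), 2934)) = Add(Add(32391, 5103), Add(Add(-11040, Mul(3, Pow(73, 2))), 2934)) = Add(37494, Add(Add(-11040, Mul(3, 5329)), 2934)) = Add(37494, Add(Add(-11040, 15987), 2934)) = Add(37494, Add(4947, 2934)) = Add(37494, 7881) = 45375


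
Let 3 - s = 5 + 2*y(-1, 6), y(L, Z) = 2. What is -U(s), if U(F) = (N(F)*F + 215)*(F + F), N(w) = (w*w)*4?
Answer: -7788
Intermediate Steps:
N(w) = 4*w² (N(w) = w²*4 = 4*w²)
s = -6 (s = 3 - (5 + 2*2) = 3 - (5 + 4) = 3 - 1*9 = 3 - 9 = -6)
U(F) = 2*F*(215 + 4*F³) (U(F) = ((4*F²)*F + 215)*(F + F) = (4*F³ + 215)*(2*F) = (215 + 4*F³)*(2*F) = 2*F*(215 + 4*F³))
-U(s) = -(8*(-6)⁴ + 430*(-6)) = -(8*1296 - 2580) = -(10368 - 2580) = -1*7788 = -7788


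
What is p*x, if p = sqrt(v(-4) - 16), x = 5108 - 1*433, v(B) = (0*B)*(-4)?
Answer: 18700*I ≈ 18700.0*I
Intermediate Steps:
v(B) = 0 (v(B) = 0*(-4) = 0)
x = 4675 (x = 5108 - 433 = 4675)
p = 4*I (p = sqrt(0 - 16) = sqrt(-16) = 4*I ≈ 4.0*I)
p*x = (4*I)*4675 = 18700*I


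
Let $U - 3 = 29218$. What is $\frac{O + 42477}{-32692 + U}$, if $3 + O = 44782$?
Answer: $- \frac{6712}{267} \approx -25.139$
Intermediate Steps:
$U = 29221$ ($U = 3 + 29218 = 29221$)
$O = 44779$ ($O = -3 + 44782 = 44779$)
$\frac{O + 42477}{-32692 + U} = \frac{44779 + 42477}{-32692 + 29221} = \frac{87256}{-3471} = 87256 \left(- \frac{1}{3471}\right) = - \frac{6712}{267}$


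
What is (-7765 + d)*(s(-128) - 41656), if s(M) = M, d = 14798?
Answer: -293866872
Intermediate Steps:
(-7765 + d)*(s(-128) - 41656) = (-7765 + 14798)*(-128 - 41656) = 7033*(-41784) = -293866872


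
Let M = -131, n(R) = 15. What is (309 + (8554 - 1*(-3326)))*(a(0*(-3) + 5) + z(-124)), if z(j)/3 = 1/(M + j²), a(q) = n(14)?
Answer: 2787356142/15245 ≈ 1.8284e+5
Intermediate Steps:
a(q) = 15
z(j) = 3/(-131 + j²)
(309 + (8554 - 1*(-3326)))*(a(0*(-3) + 5) + z(-124)) = (309 + (8554 - 1*(-3326)))*(15 + 3/(-131 + (-124)²)) = (309 + (8554 + 3326))*(15 + 3/(-131 + 15376)) = (309 + 11880)*(15 + 3/15245) = 12189*(15 + 3*(1/15245)) = 12189*(15 + 3/15245) = 12189*(228678/15245) = 2787356142/15245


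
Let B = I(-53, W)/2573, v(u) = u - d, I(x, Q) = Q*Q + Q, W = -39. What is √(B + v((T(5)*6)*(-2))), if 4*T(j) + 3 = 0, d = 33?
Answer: 7*I*√3164790/2573 ≈ 4.8398*I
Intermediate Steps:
T(j) = -¾ (T(j) = -¾ + (¼)*0 = -¾ + 0 = -¾)
I(x, Q) = Q + Q² (I(x, Q) = Q² + Q = Q + Q²)
v(u) = -33 + u (v(u) = u - 1*33 = u - 33 = -33 + u)
B = 1482/2573 (B = -39*(1 - 39)/2573 = -39*(-38)*(1/2573) = 1482*(1/2573) = 1482/2573 ≈ 0.57598)
√(B + v((T(5)*6)*(-2))) = √(1482/2573 + (-33 - ¾*6*(-2))) = √(1482/2573 + (-33 - 9/2*(-2))) = √(1482/2573 + (-33 + 9)) = √(1482/2573 - 24) = √(-60270/2573) = 7*I*√3164790/2573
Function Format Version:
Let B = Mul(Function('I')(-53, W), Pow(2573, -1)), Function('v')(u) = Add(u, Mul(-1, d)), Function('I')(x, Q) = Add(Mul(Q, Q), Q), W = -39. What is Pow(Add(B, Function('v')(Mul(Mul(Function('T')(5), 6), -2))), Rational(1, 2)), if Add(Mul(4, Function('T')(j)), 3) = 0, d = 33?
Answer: Mul(Rational(7, 2573), I, Pow(3164790, Rational(1, 2))) ≈ Mul(4.8398, I)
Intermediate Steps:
Function('T')(j) = Rational(-3, 4) (Function('T')(j) = Add(Rational(-3, 4), Mul(Rational(1, 4), 0)) = Add(Rational(-3, 4), 0) = Rational(-3, 4))
Function('I')(x, Q) = Add(Q, Pow(Q, 2)) (Function('I')(x, Q) = Add(Pow(Q, 2), Q) = Add(Q, Pow(Q, 2)))
Function('v')(u) = Add(-33, u) (Function('v')(u) = Add(u, Mul(-1, 33)) = Add(u, -33) = Add(-33, u))
B = Rational(1482, 2573) (B = Mul(Mul(-39, Add(1, -39)), Pow(2573, -1)) = Mul(Mul(-39, -38), Rational(1, 2573)) = Mul(1482, Rational(1, 2573)) = Rational(1482, 2573) ≈ 0.57598)
Pow(Add(B, Function('v')(Mul(Mul(Function('T')(5), 6), -2))), Rational(1, 2)) = Pow(Add(Rational(1482, 2573), Add(-33, Mul(Mul(Rational(-3, 4), 6), -2))), Rational(1, 2)) = Pow(Add(Rational(1482, 2573), Add(-33, Mul(Rational(-9, 2), -2))), Rational(1, 2)) = Pow(Add(Rational(1482, 2573), Add(-33, 9)), Rational(1, 2)) = Pow(Add(Rational(1482, 2573), -24), Rational(1, 2)) = Pow(Rational(-60270, 2573), Rational(1, 2)) = Mul(Rational(7, 2573), I, Pow(3164790, Rational(1, 2)))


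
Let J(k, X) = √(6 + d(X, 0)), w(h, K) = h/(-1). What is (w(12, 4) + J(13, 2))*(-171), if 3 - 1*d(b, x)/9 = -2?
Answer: 2052 - 171*√51 ≈ 830.82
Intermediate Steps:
d(b, x) = 45 (d(b, x) = 27 - 9*(-2) = 27 + 18 = 45)
w(h, K) = -h (w(h, K) = h*(-1) = -h)
J(k, X) = √51 (J(k, X) = √(6 + 45) = √51)
(w(12, 4) + J(13, 2))*(-171) = (-1*12 + √51)*(-171) = (-12 + √51)*(-171) = 2052 - 171*√51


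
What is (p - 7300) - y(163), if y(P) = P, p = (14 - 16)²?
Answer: -7459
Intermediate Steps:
p = 4 (p = (-2)² = 4)
(p - 7300) - y(163) = (4 - 7300) - 1*163 = -7296 - 163 = -7459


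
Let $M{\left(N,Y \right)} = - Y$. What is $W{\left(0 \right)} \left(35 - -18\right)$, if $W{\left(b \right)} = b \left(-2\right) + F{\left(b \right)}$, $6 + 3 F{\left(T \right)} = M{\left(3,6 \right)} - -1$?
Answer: $- \frac{583}{3} \approx -194.33$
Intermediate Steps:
$F{\left(T \right)} = - \frac{11}{3}$ ($F{\left(T \right)} = -2 + \frac{\left(-1\right) 6 - -1}{3} = -2 + \frac{-6 + 1}{3} = -2 + \frac{1}{3} \left(-5\right) = -2 - \frac{5}{3} = - \frac{11}{3}$)
$W{\left(b \right)} = - \frac{11}{3} - 2 b$ ($W{\left(b \right)} = b \left(-2\right) - \frac{11}{3} = - 2 b - \frac{11}{3} = - \frac{11}{3} - 2 b$)
$W{\left(0 \right)} \left(35 - -18\right) = \left(- \frac{11}{3} - 0\right) \left(35 - -18\right) = \left(- \frac{11}{3} + 0\right) \left(35 + 18\right) = \left(- \frac{11}{3}\right) 53 = - \frac{583}{3}$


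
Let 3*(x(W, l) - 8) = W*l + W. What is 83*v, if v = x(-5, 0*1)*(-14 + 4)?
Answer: -15770/3 ≈ -5256.7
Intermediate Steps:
x(W, l) = 8 + W/3 + W*l/3 (x(W, l) = 8 + (W*l + W)/3 = 8 + (W + W*l)/3 = 8 + (W/3 + W*l/3) = 8 + W/3 + W*l/3)
v = -190/3 (v = (8 + (1/3)*(-5) + (1/3)*(-5)*(0*1))*(-14 + 4) = (8 - 5/3 + (1/3)*(-5)*0)*(-10) = (8 - 5/3 + 0)*(-10) = (19/3)*(-10) = -190/3 ≈ -63.333)
83*v = 83*(-190/3) = -15770/3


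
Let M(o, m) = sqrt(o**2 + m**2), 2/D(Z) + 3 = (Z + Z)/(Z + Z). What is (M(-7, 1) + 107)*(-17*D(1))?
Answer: 1819 + 85*sqrt(2) ≈ 1939.2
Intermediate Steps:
D(Z) = -1 (D(Z) = 2/(-3 + (Z + Z)/(Z + Z)) = 2/(-3 + (2*Z)/((2*Z))) = 2/(-3 + (2*Z)*(1/(2*Z))) = 2/(-3 + 1) = 2/(-2) = 2*(-1/2) = -1)
M(o, m) = sqrt(m**2 + o**2)
(M(-7, 1) + 107)*(-17*D(1)) = (sqrt(1**2 + (-7)**2) + 107)*(-17*(-1)) = (sqrt(1 + 49) + 107)*17 = (sqrt(50) + 107)*17 = (5*sqrt(2) + 107)*17 = (107 + 5*sqrt(2))*17 = 1819 + 85*sqrt(2)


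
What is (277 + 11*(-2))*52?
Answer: 13260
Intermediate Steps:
(277 + 11*(-2))*52 = (277 - 22)*52 = 255*52 = 13260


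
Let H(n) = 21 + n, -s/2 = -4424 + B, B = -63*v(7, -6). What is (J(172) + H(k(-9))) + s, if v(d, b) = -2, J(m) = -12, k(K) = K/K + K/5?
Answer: 43021/5 ≈ 8604.2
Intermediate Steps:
k(K) = 1 + K/5 (k(K) = 1 + K*(1/5) = 1 + K/5)
B = 126 (B = -63*(-2) = 126)
s = 8596 (s = -2*(-4424 + 126) = -2*(-4298) = 8596)
(J(172) + H(k(-9))) + s = (-12 + (21 + (1 + (1/5)*(-9)))) + 8596 = (-12 + (21 + (1 - 9/5))) + 8596 = (-12 + (21 - 4/5)) + 8596 = (-12 + 101/5) + 8596 = 41/5 + 8596 = 43021/5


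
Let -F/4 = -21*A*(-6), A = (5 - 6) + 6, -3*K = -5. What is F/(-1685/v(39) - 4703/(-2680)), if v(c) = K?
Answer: 6753600/2704777 ≈ 2.4969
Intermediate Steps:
K = 5/3 (K = -1/3*(-5) = 5/3 ≈ 1.6667)
v(c) = 5/3
A = 5 (A = -1 + 6 = 5)
F = -2520 (F = -4*(-21*5)*(-6) = -(-420)*(-6) = -4*630 = -2520)
F/(-1685/v(39) - 4703/(-2680)) = -2520/(-1685/5/3 - 4703/(-2680)) = -2520/(-1685*3/5 - 4703*(-1/2680)) = -2520/(-1011 + 4703/2680) = -2520/(-2704777/2680) = -2520*(-2680/2704777) = 6753600/2704777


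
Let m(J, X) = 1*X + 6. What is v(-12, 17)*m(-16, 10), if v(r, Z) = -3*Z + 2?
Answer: -784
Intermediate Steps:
v(r, Z) = 2 - 3*Z
m(J, X) = 6 + X (m(J, X) = X + 6 = 6 + X)
v(-12, 17)*m(-16, 10) = (2 - 3*17)*(6 + 10) = (2 - 51)*16 = -49*16 = -784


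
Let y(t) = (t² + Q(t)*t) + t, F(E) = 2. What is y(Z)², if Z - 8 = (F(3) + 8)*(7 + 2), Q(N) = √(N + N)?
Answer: 122633476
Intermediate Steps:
Q(N) = √2*√N (Q(N) = √(2*N) = √2*√N)
Z = 98 (Z = 8 + (2 + 8)*(7 + 2) = 8 + 10*9 = 8 + 90 = 98)
y(t) = t + t² + √2*t^(3/2) (y(t) = (t² + (√2*√t)*t) + t = (t² + √2*t^(3/2)) + t = t + t² + √2*t^(3/2))
y(Z)² = (98*(1 + 98 + √2*√98))² = (98*(1 + 98 + √2*(7*√2)))² = (98*(1 + 98 + 14))² = (98*113)² = 11074² = 122633476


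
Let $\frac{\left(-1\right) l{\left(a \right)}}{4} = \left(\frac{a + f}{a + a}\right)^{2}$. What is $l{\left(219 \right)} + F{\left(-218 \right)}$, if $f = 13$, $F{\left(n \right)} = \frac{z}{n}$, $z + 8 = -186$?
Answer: $- \frac{1214599}{5227749} \approx -0.23234$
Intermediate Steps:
$z = -194$ ($z = -8 - 186 = -194$)
$F{\left(n \right)} = - \frac{194}{n}$
$l{\left(a \right)} = - \frac{\left(13 + a\right)^{2}}{a^{2}}$ ($l{\left(a \right)} = - 4 \left(\frac{a + 13}{a + a}\right)^{2} = - 4 \left(\frac{13 + a}{2 a}\right)^{2} = - 4 \frac{\left(13 + a\right)^{2}}{4 a^{2}} = - \frac{\left(13 + a\right)^{2}}{a^{2}}$)
$l{\left(219 \right)} + F{\left(-218 \right)} = - \frac{\left(13 + 219\right)^{2}}{47961} - \frac{194}{-218} = \left(-1\right) \frac{1}{47961} \cdot 232^{2} - - \frac{97}{109} = \left(-1\right) \frac{1}{47961} \cdot 53824 + \frac{97}{109} = - \frac{53824}{47961} + \frac{97}{109} = - \frac{1214599}{5227749}$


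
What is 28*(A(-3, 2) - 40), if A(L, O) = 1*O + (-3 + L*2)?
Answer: -1316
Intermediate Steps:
A(L, O) = -3 + O + 2*L (A(L, O) = O + (-3 + 2*L) = -3 + O + 2*L)
28*(A(-3, 2) - 40) = 28*((-3 + 2 + 2*(-3)) - 40) = 28*((-3 + 2 - 6) - 40) = 28*(-7 - 40) = 28*(-47) = -1316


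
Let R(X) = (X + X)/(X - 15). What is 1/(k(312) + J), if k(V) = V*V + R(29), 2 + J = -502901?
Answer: -7/2838884 ≈ -2.4658e-6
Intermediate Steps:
J = -502903 (J = -2 - 502901 = -502903)
R(X) = 2*X/(-15 + X) (R(X) = (2*X)/(-15 + X) = 2*X/(-15 + X))
k(V) = 29/7 + V**2 (k(V) = V*V + 2*29/(-15 + 29) = V**2 + 2*29/14 = V**2 + 2*29*(1/14) = V**2 + 29/7 = 29/7 + V**2)
1/(k(312) + J) = 1/((29/7 + 312**2) - 502903) = 1/((29/7 + 97344) - 502903) = 1/(681437/7 - 502903) = 1/(-2838884/7) = -7/2838884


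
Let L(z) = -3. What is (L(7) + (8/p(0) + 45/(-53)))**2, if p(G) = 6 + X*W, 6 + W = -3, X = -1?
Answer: 6948496/632025 ≈ 10.994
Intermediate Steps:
W = -9 (W = -6 - 3 = -9)
p(G) = 15 (p(G) = 6 - 1*(-9) = 6 + 9 = 15)
(L(7) + (8/p(0) + 45/(-53)))**2 = (-3 + (8/15 + 45/(-53)))**2 = (-3 + (8*(1/15) + 45*(-1/53)))**2 = (-3 + (8/15 - 45/53))**2 = (-3 - 251/795)**2 = (-2636/795)**2 = 6948496/632025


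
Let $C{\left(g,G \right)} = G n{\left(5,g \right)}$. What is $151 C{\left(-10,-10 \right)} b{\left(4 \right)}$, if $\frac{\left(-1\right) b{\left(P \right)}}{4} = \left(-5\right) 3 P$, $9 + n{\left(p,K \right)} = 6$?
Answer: $1087200$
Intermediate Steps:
$n{\left(p,K \right)} = -3$ ($n{\left(p,K \right)} = -9 + 6 = -3$)
$b{\left(P \right)} = 60 P$ ($b{\left(P \right)} = - 4 \left(-5\right) 3 P = - 4 \left(- 15 P\right) = 60 P$)
$C{\left(g,G \right)} = - 3 G$ ($C{\left(g,G \right)} = G \left(-3\right) = - 3 G$)
$151 C{\left(-10,-10 \right)} b{\left(4 \right)} = 151 \left(\left(-3\right) \left(-10\right)\right) 60 \cdot 4 = 151 \cdot 30 \cdot 240 = 4530 \cdot 240 = 1087200$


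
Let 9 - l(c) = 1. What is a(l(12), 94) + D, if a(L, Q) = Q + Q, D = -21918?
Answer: -21730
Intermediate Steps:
l(c) = 8 (l(c) = 9 - 1*1 = 9 - 1 = 8)
a(L, Q) = 2*Q
a(l(12), 94) + D = 2*94 - 21918 = 188 - 21918 = -21730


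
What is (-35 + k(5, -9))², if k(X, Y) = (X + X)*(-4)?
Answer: 5625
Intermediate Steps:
k(X, Y) = -8*X (k(X, Y) = (2*X)*(-4) = -8*X)
(-35 + k(5, -9))² = (-35 - 8*5)² = (-35 - 40)² = (-75)² = 5625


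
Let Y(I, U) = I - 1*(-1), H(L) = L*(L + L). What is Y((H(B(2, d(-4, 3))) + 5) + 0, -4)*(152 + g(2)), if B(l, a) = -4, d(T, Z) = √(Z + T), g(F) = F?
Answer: 5852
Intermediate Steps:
d(T, Z) = √(T + Z)
H(L) = 2*L² (H(L) = L*(2*L) = 2*L²)
Y(I, U) = 1 + I (Y(I, U) = I + 1 = 1 + I)
Y((H(B(2, d(-4, 3))) + 5) + 0, -4)*(152 + g(2)) = (1 + ((2*(-4)² + 5) + 0))*(152 + 2) = (1 + ((2*16 + 5) + 0))*154 = (1 + ((32 + 5) + 0))*154 = (1 + (37 + 0))*154 = (1 + 37)*154 = 38*154 = 5852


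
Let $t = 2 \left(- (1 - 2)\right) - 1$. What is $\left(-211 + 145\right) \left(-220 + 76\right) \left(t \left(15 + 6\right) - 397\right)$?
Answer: $-3573504$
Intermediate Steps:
$t = 1$ ($t = 2 \left(\left(-1\right) \left(-1\right)\right) - 1 = 2 \cdot 1 - 1 = 2 - 1 = 1$)
$\left(-211 + 145\right) \left(-220 + 76\right) \left(t \left(15 + 6\right) - 397\right) = \left(-211 + 145\right) \left(-220 + 76\right) \left(1 \left(15 + 6\right) - 397\right) = \left(-66\right) \left(-144\right) \left(1 \cdot 21 - 397\right) = 9504 \left(21 - 397\right) = 9504 \left(-376\right) = -3573504$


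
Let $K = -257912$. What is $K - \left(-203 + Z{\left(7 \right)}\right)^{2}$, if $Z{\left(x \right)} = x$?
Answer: $-296328$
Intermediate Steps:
$K - \left(-203 + Z{\left(7 \right)}\right)^{2} = -257912 - \left(-203 + 7\right)^{2} = -257912 - \left(-196\right)^{2} = -257912 - 38416 = -296328$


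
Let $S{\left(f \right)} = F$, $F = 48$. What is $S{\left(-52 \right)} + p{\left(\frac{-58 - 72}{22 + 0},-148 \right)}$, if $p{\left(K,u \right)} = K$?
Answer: $\frac{463}{11} \approx 42.091$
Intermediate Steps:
$S{\left(f \right)} = 48$
$S{\left(-52 \right)} + p{\left(\frac{-58 - 72}{22 + 0},-148 \right)} = 48 + \frac{-58 - 72}{22 + 0} = 48 - \frac{130}{22} = 48 - \frac{65}{11} = \frac{463}{11}$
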